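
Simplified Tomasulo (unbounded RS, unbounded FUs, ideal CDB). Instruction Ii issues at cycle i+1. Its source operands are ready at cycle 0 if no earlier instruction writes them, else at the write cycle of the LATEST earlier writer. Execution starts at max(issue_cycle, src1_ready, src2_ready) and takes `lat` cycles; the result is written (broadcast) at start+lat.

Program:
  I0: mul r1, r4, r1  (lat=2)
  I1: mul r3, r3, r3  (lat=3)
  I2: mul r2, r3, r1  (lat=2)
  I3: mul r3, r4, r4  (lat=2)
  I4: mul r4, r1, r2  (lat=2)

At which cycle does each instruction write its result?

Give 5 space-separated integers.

Answer: 3 5 7 6 9

Derivation:
I0 mul r1: issue@1 deps=(None,None) exec_start@1 write@3
I1 mul r3: issue@2 deps=(None,None) exec_start@2 write@5
I2 mul r2: issue@3 deps=(1,0) exec_start@5 write@7
I3 mul r3: issue@4 deps=(None,None) exec_start@4 write@6
I4 mul r4: issue@5 deps=(0,2) exec_start@7 write@9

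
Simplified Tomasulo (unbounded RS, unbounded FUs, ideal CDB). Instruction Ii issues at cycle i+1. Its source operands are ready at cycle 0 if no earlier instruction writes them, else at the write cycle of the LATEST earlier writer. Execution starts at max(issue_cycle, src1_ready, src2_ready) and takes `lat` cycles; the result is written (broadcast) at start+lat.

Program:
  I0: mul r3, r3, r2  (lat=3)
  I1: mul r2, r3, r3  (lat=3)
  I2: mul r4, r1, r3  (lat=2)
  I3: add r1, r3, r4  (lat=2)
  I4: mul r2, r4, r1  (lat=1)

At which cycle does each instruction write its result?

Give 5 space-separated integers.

I0 mul r3: issue@1 deps=(None,None) exec_start@1 write@4
I1 mul r2: issue@2 deps=(0,0) exec_start@4 write@7
I2 mul r4: issue@3 deps=(None,0) exec_start@4 write@6
I3 add r1: issue@4 deps=(0,2) exec_start@6 write@8
I4 mul r2: issue@5 deps=(2,3) exec_start@8 write@9

Answer: 4 7 6 8 9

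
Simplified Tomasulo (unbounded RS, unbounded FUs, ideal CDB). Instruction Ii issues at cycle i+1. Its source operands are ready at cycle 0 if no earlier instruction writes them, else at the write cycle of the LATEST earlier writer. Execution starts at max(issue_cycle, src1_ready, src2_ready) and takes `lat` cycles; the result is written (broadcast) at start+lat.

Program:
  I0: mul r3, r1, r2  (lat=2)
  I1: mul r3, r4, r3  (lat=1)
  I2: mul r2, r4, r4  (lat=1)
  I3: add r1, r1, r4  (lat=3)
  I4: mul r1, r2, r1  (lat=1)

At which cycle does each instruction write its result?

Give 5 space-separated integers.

I0 mul r3: issue@1 deps=(None,None) exec_start@1 write@3
I1 mul r3: issue@2 deps=(None,0) exec_start@3 write@4
I2 mul r2: issue@3 deps=(None,None) exec_start@3 write@4
I3 add r1: issue@4 deps=(None,None) exec_start@4 write@7
I4 mul r1: issue@5 deps=(2,3) exec_start@7 write@8

Answer: 3 4 4 7 8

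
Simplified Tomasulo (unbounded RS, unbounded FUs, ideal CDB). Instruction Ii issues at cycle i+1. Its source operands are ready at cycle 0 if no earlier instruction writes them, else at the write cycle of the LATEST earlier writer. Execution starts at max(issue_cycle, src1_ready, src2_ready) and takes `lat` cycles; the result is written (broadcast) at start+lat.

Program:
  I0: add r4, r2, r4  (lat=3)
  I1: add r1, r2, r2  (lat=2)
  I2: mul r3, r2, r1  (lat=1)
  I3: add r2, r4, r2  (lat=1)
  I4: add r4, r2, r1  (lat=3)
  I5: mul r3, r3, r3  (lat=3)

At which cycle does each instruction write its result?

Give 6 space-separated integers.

Answer: 4 4 5 5 8 9

Derivation:
I0 add r4: issue@1 deps=(None,None) exec_start@1 write@4
I1 add r1: issue@2 deps=(None,None) exec_start@2 write@4
I2 mul r3: issue@3 deps=(None,1) exec_start@4 write@5
I3 add r2: issue@4 deps=(0,None) exec_start@4 write@5
I4 add r4: issue@5 deps=(3,1) exec_start@5 write@8
I5 mul r3: issue@6 deps=(2,2) exec_start@6 write@9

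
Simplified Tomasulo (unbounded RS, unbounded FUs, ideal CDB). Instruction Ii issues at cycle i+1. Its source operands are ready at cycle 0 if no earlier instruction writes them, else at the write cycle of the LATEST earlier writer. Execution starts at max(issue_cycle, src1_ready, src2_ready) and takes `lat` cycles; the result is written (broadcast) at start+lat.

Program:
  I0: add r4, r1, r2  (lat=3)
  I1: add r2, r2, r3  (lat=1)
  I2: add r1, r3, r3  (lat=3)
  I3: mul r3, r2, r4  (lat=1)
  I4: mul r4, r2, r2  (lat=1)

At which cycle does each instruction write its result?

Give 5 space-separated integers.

I0 add r4: issue@1 deps=(None,None) exec_start@1 write@4
I1 add r2: issue@2 deps=(None,None) exec_start@2 write@3
I2 add r1: issue@3 deps=(None,None) exec_start@3 write@6
I3 mul r3: issue@4 deps=(1,0) exec_start@4 write@5
I4 mul r4: issue@5 deps=(1,1) exec_start@5 write@6

Answer: 4 3 6 5 6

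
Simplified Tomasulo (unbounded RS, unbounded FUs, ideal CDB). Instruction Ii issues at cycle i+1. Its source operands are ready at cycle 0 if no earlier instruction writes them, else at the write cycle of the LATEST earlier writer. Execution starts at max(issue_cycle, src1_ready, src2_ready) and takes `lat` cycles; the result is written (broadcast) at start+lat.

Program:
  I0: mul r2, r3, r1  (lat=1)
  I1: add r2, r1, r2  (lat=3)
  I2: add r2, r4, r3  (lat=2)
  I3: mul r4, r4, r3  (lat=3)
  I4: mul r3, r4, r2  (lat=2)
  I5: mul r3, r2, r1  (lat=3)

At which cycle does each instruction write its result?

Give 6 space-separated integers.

I0 mul r2: issue@1 deps=(None,None) exec_start@1 write@2
I1 add r2: issue@2 deps=(None,0) exec_start@2 write@5
I2 add r2: issue@3 deps=(None,None) exec_start@3 write@5
I3 mul r4: issue@4 deps=(None,None) exec_start@4 write@7
I4 mul r3: issue@5 deps=(3,2) exec_start@7 write@9
I5 mul r3: issue@6 deps=(2,None) exec_start@6 write@9

Answer: 2 5 5 7 9 9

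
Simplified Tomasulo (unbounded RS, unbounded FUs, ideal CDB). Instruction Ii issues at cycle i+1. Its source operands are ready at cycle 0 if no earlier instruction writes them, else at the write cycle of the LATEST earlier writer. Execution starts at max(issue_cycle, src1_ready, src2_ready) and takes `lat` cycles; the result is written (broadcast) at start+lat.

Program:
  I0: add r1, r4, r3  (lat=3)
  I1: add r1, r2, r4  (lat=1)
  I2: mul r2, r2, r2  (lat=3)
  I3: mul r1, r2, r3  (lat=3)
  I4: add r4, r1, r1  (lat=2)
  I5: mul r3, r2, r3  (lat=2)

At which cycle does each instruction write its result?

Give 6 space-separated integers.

I0 add r1: issue@1 deps=(None,None) exec_start@1 write@4
I1 add r1: issue@2 deps=(None,None) exec_start@2 write@3
I2 mul r2: issue@3 deps=(None,None) exec_start@3 write@6
I3 mul r1: issue@4 deps=(2,None) exec_start@6 write@9
I4 add r4: issue@5 deps=(3,3) exec_start@9 write@11
I5 mul r3: issue@6 deps=(2,None) exec_start@6 write@8

Answer: 4 3 6 9 11 8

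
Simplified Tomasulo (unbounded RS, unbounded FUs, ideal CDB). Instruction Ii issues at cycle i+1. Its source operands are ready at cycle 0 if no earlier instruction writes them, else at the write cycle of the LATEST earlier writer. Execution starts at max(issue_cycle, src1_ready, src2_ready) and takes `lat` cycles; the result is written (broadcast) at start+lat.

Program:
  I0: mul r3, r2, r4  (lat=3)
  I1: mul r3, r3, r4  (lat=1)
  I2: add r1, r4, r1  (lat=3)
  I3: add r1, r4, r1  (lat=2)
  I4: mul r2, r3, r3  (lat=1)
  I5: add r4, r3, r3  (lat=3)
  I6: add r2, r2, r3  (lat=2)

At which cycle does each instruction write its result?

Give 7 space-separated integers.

I0 mul r3: issue@1 deps=(None,None) exec_start@1 write@4
I1 mul r3: issue@2 deps=(0,None) exec_start@4 write@5
I2 add r1: issue@3 deps=(None,None) exec_start@3 write@6
I3 add r1: issue@4 deps=(None,2) exec_start@6 write@8
I4 mul r2: issue@5 deps=(1,1) exec_start@5 write@6
I5 add r4: issue@6 deps=(1,1) exec_start@6 write@9
I6 add r2: issue@7 deps=(4,1) exec_start@7 write@9

Answer: 4 5 6 8 6 9 9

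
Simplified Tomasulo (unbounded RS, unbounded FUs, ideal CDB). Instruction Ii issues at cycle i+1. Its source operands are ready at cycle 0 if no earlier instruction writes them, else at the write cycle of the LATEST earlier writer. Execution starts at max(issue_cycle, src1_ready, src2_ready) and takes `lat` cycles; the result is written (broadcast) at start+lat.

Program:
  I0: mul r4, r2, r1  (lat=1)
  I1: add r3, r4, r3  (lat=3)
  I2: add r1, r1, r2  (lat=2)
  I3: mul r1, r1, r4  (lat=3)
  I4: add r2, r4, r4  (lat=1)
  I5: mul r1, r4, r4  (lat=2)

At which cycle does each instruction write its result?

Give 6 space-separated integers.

I0 mul r4: issue@1 deps=(None,None) exec_start@1 write@2
I1 add r3: issue@2 deps=(0,None) exec_start@2 write@5
I2 add r1: issue@3 deps=(None,None) exec_start@3 write@5
I3 mul r1: issue@4 deps=(2,0) exec_start@5 write@8
I4 add r2: issue@5 deps=(0,0) exec_start@5 write@6
I5 mul r1: issue@6 deps=(0,0) exec_start@6 write@8

Answer: 2 5 5 8 6 8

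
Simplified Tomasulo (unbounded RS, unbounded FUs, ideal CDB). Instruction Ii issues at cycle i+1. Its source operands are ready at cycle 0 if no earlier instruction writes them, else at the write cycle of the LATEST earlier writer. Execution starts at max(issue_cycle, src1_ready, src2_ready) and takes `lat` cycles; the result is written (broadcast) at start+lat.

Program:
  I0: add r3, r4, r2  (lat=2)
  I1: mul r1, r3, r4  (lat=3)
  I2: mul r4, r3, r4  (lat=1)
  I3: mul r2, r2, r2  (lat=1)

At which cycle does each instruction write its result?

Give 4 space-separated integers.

Answer: 3 6 4 5

Derivation:
I0 add r3: issue@1 deps=(None,None) exec_start@1 write@3
I1 mul r1: issue@2 deps=(0,None) exec_start@3 write@6
I2 mul r4: issue@3 deps=(0,None) exec_start@3 write@4
I3 mul r2: issue@4 deps=(None,None) exec_start@4 write@5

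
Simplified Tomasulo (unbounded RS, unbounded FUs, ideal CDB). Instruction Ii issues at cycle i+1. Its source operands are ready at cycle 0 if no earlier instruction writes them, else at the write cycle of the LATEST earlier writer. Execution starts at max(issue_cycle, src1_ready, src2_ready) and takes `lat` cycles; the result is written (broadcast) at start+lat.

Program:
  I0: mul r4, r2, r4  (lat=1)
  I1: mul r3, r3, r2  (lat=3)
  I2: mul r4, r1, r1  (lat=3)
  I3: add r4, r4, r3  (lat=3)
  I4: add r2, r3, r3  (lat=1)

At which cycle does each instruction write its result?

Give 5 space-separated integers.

Answer: 2 5 6 9 6

Derivation:
I0 mul r4: issue@1 deps=(None,None) exec_start@1 write@2
I1 mul r3: issue@2 deps=(None,None) exec_start@2 write@5
I2 mul r4: issue@3 deps=(None,None) exec_start@3 write@6
I3 add r4: issue@4 deps=(2,1) exec_start@6 write@9
I4 add r2: issue@5 deps=(1,1) exec_start@5 write@6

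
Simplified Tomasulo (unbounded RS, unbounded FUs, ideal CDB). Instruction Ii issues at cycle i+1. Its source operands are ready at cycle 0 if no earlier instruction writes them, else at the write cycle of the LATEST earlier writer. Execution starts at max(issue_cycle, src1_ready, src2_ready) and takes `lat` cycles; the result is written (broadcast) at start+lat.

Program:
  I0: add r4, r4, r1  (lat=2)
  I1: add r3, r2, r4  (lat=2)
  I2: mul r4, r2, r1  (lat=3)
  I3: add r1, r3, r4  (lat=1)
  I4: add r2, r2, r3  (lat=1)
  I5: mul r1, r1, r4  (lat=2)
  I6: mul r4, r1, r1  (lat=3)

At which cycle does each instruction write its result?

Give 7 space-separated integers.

I0 add r4: issue@1 deps=(None,None) exec_start@1 write@3
I1 add r3: issue@2 deps=(None,0) exec_start@3 write@5
I2 mul r4: issue@3 deps=(None,None) exec_start@3 write@6
I3 add r1: issue@4 deps=(1,2) exec_start@6 write@7
I4 add r2: issue@5 deps=(None,1) exec_start@5 write@6
I5 mul r1: issue@6 deps=(3,2) exec_start@7 write@9
I6 mul r4: issue@7 deps=(5,5) exec_start@9 write@12

Answer: 3 5 6 7 6 9 12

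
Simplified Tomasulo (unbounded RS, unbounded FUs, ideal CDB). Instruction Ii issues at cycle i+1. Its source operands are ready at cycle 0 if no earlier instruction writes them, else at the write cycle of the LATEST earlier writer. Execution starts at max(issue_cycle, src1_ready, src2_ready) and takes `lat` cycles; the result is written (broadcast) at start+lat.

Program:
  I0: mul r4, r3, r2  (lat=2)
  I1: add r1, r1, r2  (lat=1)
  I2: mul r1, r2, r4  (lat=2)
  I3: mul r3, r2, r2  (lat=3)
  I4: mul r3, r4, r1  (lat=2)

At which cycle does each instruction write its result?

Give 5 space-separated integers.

I0 mul r4: issue@1 deps=(None,None) exec_start@1 write@3
I1 add r1: issue@2 deps=(None,None) exec_start@2 write@3
I2 mul r1: issue@3 deps=(None,0) exec_start@3 write@5
I3 mul r3: issue@4 deps=(None,None) exec_start@4 write@7
I4 mul r3: issue@5 deps=(0,2) exec_start@5 write@7

Answer: 3 3 5 7 7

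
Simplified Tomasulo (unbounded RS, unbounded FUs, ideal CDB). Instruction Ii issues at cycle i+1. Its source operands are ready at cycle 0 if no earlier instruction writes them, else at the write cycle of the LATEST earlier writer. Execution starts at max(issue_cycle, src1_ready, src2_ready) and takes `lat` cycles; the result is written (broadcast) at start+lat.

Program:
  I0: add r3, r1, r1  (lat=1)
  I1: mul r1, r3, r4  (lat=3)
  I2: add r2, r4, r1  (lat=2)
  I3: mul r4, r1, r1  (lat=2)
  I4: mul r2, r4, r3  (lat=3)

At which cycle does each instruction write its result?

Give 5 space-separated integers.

I0 add r3: issue@1 deps=(None,None) exec_start@1 write@2
I1 mul r1: issue@2 deps=(0,None) exec_start@2 write@5
I2 add r2: issue@3 deps=(None,1) exec_start@5 write@7
I3 mul r4: issue@4 deps=(1,1) exec_start@5 write@7
I4 mul r2: issue@5 deps=(3,0) exec_start@7 write@10

Answer: 2 5 7 7 10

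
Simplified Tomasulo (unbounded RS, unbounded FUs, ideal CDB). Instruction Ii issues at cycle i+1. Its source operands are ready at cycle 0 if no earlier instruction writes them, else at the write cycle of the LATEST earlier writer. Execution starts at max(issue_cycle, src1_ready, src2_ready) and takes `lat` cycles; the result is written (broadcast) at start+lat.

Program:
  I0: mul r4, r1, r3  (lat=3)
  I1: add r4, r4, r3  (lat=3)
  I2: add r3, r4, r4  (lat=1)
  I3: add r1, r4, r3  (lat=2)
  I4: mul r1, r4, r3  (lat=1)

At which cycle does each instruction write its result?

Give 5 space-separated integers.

Answer: 4 7 8 10 9

Derivation:
I0 mul r4: issue@1 deps=(None,None) exec_start@1 write@4
I1 add r4: issue@2 deps=(0,None) exec_start@4 write@7
I2 add r3: issue@3 deps=(1,1) exec_start@7 write@8
I3 add r1: issue@4 deps=(1,2) exec_start@8 write@10
I4 mul r1: issue@5 deps=(1,2) exec_start@8 write@9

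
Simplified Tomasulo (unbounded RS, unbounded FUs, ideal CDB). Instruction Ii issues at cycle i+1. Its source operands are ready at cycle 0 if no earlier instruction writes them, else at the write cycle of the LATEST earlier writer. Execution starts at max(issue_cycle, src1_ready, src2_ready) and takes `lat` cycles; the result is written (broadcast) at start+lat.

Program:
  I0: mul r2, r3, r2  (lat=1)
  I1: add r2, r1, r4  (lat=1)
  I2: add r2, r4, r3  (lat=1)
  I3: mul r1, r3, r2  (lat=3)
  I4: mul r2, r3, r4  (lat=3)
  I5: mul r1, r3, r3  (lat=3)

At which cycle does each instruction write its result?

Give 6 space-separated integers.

I0 mul r2: issue@1 deps=(None,None) exec_start@1 write@2
I1 add r2: issue@2 deps=(None,None) exec_start@2 write@3
I2 add r2: issue@3 deps=(None,None) exec_start@3 write@4
I3 mul r1: issue@4 deps=(None,2) exec_start@4 write@7
I4 mul r2: issue@5 deps=(None,None) exec_start@5 write@8
I5 mul r1: issue@6 deps=(None,None) exec_start@6 write@9

Answer: 2 3 4 7 8 9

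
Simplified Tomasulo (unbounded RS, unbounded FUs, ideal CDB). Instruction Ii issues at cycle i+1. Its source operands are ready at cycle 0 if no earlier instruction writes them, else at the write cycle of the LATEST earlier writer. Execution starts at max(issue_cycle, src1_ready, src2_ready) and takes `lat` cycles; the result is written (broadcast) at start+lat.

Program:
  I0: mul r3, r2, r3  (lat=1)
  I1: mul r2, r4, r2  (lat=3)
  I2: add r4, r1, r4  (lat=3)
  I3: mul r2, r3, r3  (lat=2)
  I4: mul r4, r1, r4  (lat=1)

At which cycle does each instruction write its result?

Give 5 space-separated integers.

I0 mul r3: issue@1 deps=(None,None) exec_start@1 write@2
I1 mul r2: issue@2 deps=(None,None) exec_start@2 write@5
I2 add r4: issue@3 deps=(None,None) exec_start@3 write@6
I3 mul r2: issue@4 deps=(0,0) exec_start@4 write@6
I4 mul r4: issue@5 deps=(None,2) exec_start@6 write@7

Answer: 2 5 6 6 7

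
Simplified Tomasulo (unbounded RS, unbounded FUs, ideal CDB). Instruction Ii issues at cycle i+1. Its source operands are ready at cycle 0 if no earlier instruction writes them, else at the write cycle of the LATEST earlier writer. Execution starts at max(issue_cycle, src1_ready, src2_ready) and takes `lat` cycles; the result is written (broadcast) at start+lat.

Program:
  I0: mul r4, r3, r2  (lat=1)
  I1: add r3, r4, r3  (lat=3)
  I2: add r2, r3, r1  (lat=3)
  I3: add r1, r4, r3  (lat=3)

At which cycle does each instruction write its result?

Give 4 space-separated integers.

I0 mul r4: issue@1 deps=(None,None) exec_start@1 write@2
I1 add r3: issue@2 deps=(0,None) exec_start@2 write@5
I2 add r2: issue@3 deps=(1,None) exec_start@5 write@8
I3 add r1: issue@4 deps=(0,1) exec_start@5 write@8

Answer: 2 5 8 8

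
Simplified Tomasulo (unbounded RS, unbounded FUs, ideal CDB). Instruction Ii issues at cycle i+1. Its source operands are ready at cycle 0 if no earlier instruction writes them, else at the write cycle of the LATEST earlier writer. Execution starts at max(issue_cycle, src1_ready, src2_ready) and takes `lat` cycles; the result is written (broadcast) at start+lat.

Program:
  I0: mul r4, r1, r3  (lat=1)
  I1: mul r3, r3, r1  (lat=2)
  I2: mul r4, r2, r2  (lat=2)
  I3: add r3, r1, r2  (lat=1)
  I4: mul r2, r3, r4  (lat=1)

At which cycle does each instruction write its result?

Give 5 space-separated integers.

I0 mul r4: issue@1 deps=(None,None) exec_start@1 write@2
I1 mul r3: issue@2 deps=(None,None) exec_start@2 write@4
I2 mul r4: issue@3 deps=(None,None) exec_start@3 write@5
I3 add r3: issue@4 deps=(None,None) exec_start@4 write@5
I4 mul r2: issue@5 deps=(3,2) exec_start@5 write@6

Answer: 2 4 5 5 6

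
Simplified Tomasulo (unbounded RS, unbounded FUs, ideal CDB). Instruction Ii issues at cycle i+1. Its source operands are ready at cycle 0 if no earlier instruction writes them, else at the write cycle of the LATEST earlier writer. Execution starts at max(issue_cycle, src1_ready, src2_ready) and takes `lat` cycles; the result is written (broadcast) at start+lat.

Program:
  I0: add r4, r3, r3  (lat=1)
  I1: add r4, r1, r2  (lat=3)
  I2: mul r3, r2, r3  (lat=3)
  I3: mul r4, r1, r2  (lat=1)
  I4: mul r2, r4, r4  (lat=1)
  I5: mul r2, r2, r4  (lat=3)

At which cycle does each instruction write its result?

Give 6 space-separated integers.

Answer: 2 5 6 5 6 9

Derivation:
I0 add r4: issue@1 deps=(None,None) exec_start@1 write@2
I1 add r4: issue@2 deps=(None,None) exec_start@2 write@5
I2 mul r3: issue@3 deps=(None,None) exec_start@3 write@6
I3 mul r4: issue@4 deps=(None,None) exec_start@4 write@5
I4 mul r2: issue@5 deps=(3,3) exec_start@5 write@6
I5 mul r2: issue@6 deps=(4,3) exec_start@6 write@9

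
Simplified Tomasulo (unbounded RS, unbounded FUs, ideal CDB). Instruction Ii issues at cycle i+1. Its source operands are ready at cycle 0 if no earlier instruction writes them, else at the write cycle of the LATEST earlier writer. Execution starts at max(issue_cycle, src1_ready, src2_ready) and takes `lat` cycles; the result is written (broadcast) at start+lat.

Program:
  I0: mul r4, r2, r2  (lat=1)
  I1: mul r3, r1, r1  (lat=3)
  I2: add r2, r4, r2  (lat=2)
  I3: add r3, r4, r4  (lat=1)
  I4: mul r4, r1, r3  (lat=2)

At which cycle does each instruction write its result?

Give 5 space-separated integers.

I0 mul r4: issue@1 deps=(None,None) exec_start@1 write@2
I1 mul r3: issue@2 deps=(None,None) exec_start@2 write@5
I2 add r2: issue@3 deps=(0,None) exec_start@3 write@5
I3 add r3: issue@4 deps=(0,0) exec_start@4 write@5
I4 mul r4: issue@5 deps=(None,3) exec_start@5 write@7

Answer: 2 5 5 5 7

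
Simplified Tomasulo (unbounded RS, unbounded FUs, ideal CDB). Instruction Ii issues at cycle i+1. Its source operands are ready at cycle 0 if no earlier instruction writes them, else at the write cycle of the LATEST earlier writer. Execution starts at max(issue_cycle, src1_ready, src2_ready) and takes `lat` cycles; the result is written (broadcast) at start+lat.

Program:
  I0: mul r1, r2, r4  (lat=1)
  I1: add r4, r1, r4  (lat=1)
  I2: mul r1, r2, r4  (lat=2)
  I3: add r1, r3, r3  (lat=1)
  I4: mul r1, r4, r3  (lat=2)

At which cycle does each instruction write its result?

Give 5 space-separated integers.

Answer: 2 3 5 5 7

Derivation:
I0 mul r1: issue@1 deps=(None,None) exec_start@1 write@2
I1 add r4: issue@2 deps=(0,None) exec_start@2 write@3
I2 mul r1: issue@3 deps=(None,1) exec_start@3 write@5
I3 add r1: issue@4 deps=(None,None) exec_start@4 write@5
I4 mul r1: issue@5 deps=(1,None) exec_start@5 write@7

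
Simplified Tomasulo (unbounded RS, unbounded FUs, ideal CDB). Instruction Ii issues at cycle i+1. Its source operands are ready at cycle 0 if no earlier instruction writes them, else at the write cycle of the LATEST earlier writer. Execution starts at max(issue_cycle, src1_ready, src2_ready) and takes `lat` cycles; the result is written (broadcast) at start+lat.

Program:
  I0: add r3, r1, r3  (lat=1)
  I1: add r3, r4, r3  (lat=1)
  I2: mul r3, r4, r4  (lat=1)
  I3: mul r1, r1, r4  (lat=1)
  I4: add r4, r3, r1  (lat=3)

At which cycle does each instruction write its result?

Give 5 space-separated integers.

Answer: 2 3 4 5 8

Derivation:
I0 add r3: issue@1 deps=(None,None) exec_start@1 write@2
I1 add r3: issue@2 deps=(None,0) exec_start@2 write@3
I2 mul r3: issue@3 deps=(None,None) exec_start@3 write@4
I3 mul r1: issue@4 deps=(None,None) exec_start@4 write@5
I4 add r4: issue@5 deps=(2,3) exec_start@5 write@8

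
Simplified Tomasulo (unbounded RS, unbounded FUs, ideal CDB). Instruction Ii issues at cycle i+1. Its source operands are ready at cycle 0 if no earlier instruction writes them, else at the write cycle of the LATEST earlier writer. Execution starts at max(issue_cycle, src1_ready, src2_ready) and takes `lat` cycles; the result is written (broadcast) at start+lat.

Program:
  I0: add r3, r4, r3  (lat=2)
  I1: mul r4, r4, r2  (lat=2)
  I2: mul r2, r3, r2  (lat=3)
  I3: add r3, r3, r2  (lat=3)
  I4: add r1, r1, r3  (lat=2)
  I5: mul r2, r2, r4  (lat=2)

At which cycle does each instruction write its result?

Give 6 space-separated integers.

Answer: 3 4 6 9 11 8

Derivation:
I0 add r3: issue@1 deps=(None,None) exec_start@1 write@3
I1 mul r4: issue@2 deps=(None,None) exec_start@2 write@4
I2 mul r2: issue@3 deps=(0,None) exec_start@3 write@6
I3 add r3: issue@4 deps=(0,2) exec_start@6 write@9
I4 add r1: issue@5 deps=(None,3) exec_start@9 write@11
I5 mul r2: issue@6 deps=(2,1) exec_start@6 write@8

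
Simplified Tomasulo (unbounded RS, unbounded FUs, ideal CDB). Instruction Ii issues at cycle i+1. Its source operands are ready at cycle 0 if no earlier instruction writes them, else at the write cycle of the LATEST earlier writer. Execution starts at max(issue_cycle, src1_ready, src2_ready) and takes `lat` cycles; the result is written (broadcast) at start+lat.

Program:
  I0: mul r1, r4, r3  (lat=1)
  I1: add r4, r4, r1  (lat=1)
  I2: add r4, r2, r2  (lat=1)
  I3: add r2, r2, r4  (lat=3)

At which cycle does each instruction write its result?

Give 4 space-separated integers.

I0 mul r1: issue@1 deps=(None,None) exec_start@1 write@2
I1 add r4: issue@2 deps=(None,0) exec_start@2 write@3
I2 add r4: issue@3 deps=(None,None) exec_start@3 write@4
I3 add r2: issue@4 deps=(None,2) exec_start@4 write@7

Answer: 2 3 4 7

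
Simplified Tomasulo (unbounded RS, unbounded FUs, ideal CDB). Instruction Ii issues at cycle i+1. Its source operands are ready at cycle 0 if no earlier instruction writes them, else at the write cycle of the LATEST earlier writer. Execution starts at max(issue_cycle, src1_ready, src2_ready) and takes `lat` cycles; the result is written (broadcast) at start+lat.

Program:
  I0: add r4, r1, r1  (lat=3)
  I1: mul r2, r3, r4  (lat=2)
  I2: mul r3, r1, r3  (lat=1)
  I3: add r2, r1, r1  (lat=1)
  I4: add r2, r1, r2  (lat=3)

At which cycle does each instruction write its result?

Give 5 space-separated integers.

Answer: 4 6 4 5 8

Derivation:
I0 add r4: issue@1 deps=(None,None) exec_start@1 write@4
I1 mul r2: issue@2 deps=(None,0) exec_start@4 write@6
I2 mul r3: issue@3 deps=(None,None) exec_start@3 write@4
I3 add r2: issue@4 deps=(None,None) exec_start@4 write@5
I4 add r2: issue@5 deps=(None,3) exec_start@5 write@8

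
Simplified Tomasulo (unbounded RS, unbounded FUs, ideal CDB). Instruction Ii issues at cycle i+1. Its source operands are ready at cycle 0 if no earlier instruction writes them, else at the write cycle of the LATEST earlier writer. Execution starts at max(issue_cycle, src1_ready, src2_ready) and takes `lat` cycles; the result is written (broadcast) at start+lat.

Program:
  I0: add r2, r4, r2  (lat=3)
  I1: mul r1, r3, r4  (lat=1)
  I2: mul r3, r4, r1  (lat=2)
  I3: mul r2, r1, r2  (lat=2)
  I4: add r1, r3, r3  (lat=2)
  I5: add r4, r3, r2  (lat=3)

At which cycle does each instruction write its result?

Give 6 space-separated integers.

I0 add r2: issue@1 deps=(None,None) exec_start@1 write@4
I1 mul r1: issue@2 deps=(None,None) exec_start@2 write@3
I2 mul r3: issue@3 deps=(None,1) exec_start@3 write@5
I3 mul r2: issue@4 deps=(1,0) exec_start@4 write@6
I4 add r1: issue@5 deps=(2,2) exec_start@5 write@7
I5 add r4: issue@6 deps=(2,3) exec_start@6 write@9

Answer: 4 3 5 6 7 9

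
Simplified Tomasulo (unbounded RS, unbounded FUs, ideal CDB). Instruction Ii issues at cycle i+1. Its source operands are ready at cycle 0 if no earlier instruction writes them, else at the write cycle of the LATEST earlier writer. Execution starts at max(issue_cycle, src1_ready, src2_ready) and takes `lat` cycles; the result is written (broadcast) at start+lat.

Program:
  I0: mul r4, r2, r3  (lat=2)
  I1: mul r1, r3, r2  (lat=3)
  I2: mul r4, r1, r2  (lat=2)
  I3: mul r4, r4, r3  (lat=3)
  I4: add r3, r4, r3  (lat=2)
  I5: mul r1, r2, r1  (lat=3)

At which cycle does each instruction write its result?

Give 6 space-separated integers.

I0 mul r4: issue@1 deps=(None,None) exec_start@1 write@3
I1 mul r1: issue@2 deps=(None,None) exec_start@2 write@5
I2 mul r4: issue@3 deps=(1,None) exec_start@5 write@7
I3 mul r4: issue@4 deps=(2,None) exec_start@7 write@10
I4 add r3: issue@5 deps=(3,None) exec_start@10 write@12
I5 mul r1: issue@6 deps=(None,1) exec_start@6 write@9

Answer: 3 5 7 10 12 9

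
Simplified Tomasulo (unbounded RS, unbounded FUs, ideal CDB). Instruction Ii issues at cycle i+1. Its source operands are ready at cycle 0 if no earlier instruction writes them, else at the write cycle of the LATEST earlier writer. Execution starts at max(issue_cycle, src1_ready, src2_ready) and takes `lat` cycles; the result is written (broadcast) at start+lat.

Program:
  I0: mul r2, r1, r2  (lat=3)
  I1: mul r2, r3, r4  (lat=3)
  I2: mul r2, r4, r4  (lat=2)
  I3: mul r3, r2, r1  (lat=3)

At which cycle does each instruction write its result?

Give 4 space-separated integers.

Answer: 4 5 5 8

Derivation:
I0 mul r2: issue@1 deps=(None,None) exec_start@1 write@4
I1 mul r2: issue@2 deps=(None,None) exec_start@2 write@5
I2 mul r2: issue@3 deps=(None,None) exec_start@3 write@5
I3 mul r3: issue@4 deps=(2,None) exec_start@5 write@8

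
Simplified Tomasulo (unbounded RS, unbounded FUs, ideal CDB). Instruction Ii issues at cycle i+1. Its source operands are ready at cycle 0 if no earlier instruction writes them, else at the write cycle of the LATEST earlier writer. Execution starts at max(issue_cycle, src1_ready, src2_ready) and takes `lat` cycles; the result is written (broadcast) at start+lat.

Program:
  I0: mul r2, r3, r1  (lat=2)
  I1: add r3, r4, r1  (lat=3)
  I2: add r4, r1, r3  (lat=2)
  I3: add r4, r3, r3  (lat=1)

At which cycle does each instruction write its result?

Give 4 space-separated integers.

I0 mul r2: issue@1 deps=(None,None) exec_start@1 write@3
I1 add r3: issue@2 deps=(None,None) exec_start@2 write@5
I2 add r4: issue@3 deps=(None,1) exec_start@5 write@7
I3 add r4: issue@4 deps=(1,1) exec_start@5 write@6

Answer: 3 5 7 6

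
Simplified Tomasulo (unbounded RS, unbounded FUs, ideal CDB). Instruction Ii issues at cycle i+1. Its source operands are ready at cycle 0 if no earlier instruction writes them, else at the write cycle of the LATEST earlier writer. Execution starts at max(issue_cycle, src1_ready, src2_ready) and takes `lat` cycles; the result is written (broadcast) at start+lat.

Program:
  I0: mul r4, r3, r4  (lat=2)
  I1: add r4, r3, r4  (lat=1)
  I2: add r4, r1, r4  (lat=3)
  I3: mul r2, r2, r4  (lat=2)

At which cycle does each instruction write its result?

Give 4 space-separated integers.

Answer: 3 4 7 9

Derivation:
I0 mul r4: issue@1 deps=(None,None) exec_start@1 write@3
I1 add r4: issue@2 deps=(None,0) exec_start@3 write@4
I2 add r4: issue@3 deps=(None,1) exec_start@4 write@7
I3 mul r2: issue@4 deps=(None,2) exec_start@7 write@9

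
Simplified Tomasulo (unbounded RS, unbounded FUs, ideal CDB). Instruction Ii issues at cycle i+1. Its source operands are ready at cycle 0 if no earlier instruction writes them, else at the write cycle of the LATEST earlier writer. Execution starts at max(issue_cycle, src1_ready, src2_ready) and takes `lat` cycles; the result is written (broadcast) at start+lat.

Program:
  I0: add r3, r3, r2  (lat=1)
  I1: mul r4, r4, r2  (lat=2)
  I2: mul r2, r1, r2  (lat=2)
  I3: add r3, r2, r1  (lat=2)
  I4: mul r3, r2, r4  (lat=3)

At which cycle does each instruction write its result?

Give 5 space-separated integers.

Answer: 2 4 5 7 8

Derivation:
I0 add r3: issue@1 deps=(None,None) exec_start@1 write@2
I1 mul r4: issue@2 deps=(None,None) exec_start@2 write@4
I2 mul r2: issue@3 deps=(None,None) exec_start@3 write@5
I3 add r3: issue@4 deps=(2,None) exec_start@5 write@7
I4 mul r3: issue@5 deps=(2,1) exec_start@5 write@8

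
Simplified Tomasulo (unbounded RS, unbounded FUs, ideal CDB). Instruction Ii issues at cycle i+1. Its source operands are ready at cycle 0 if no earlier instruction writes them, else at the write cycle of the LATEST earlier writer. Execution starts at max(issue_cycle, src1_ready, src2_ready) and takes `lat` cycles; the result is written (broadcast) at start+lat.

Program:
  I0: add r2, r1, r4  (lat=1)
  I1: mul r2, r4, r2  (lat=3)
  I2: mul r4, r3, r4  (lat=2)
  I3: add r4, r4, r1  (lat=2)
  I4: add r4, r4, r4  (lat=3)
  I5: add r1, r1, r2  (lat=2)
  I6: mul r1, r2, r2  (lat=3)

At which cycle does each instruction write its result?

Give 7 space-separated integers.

I0 add r2: issue@1 deps=(None,None) exec_start@1 write@2
I1 mul r2: issue@2 deps=(None,0) exec_start@2 write@5
I2 mul r4: issue@3 deps=(None,None) exec_start@3 write@5
I3 add r4: issue@4 deps=(2,None) exec_start@5 write@7
I4 add r4: issue@5 deps=(3,3) exec_start@7 write@10
I5 add r1: issue@6 deps=(None,1) exec_start@6 write@8
I6 mul r1: issue@7 deps=(1,1) exec_start@7 write@10

Answer: 2 5 5 7 10 8 10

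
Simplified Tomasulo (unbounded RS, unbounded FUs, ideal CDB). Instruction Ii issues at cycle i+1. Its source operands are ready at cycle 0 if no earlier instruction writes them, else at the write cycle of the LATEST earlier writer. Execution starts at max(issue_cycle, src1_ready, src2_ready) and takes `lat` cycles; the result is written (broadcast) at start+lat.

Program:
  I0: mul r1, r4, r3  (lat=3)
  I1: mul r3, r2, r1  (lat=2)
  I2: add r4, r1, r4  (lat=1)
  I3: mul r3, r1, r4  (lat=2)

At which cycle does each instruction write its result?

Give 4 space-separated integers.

I0 mul r1: issue@1 deps=(None,None) exec_start@1 write@4
I1 mul r3: issue@2 deps=(None,0) exec_start@4 write@6
I2 add r4: issue@3 deps=(0,None) exec_start@4 write@5
I3 mul r3: issue@4 deps=(0,2) exec_start@5 write@7

Answer: 4 6 5 7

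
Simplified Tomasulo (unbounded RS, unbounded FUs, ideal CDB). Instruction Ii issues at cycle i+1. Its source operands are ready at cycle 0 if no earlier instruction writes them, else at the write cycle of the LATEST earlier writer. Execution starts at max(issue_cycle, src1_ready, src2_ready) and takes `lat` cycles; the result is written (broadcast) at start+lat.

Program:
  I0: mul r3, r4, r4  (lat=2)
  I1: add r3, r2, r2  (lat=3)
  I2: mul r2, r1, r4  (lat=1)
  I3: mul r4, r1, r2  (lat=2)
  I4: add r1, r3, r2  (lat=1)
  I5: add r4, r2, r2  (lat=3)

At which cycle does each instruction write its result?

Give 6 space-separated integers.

I0 mul r3: issue@1 deps=(None,None) exec_start@1 write@3
I1 add r3: issue@2 deps=(None,None) exec_start@2 write@5
I2 mul r2: issue@3 deps=(None,None) exec_start@3 write@4
I3 mul r4: issue@4 deps=(None,2) exec_start@4 write@6
I4 add r1: issue@5 deps=(1,2) exec_start@5 write@6
I5 add r4: issue@6 deps=(2,2) exec_start@6 write@9

Answer: 3 5 4 6 6 9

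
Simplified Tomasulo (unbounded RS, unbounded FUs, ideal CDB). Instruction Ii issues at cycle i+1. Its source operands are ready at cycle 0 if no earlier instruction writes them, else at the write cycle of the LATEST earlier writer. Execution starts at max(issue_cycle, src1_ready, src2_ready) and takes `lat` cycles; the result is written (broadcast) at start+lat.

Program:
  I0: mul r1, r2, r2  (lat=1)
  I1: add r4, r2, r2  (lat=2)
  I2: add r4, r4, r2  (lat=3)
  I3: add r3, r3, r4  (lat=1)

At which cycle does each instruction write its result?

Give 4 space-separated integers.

Answer: 2 4 7 8

Derivation:
I0 mul r1: issue@1 deps=(None,None) exec_start@1 write@2
I1 add r4: issue@2 deps=(None,None) exec_start@2 write@4
I2 add r4: issue@3 deps=(1,None) exec_start@4 write@7
I3 add r3: issue@4 deps=(None,2) exec_start@7 write@8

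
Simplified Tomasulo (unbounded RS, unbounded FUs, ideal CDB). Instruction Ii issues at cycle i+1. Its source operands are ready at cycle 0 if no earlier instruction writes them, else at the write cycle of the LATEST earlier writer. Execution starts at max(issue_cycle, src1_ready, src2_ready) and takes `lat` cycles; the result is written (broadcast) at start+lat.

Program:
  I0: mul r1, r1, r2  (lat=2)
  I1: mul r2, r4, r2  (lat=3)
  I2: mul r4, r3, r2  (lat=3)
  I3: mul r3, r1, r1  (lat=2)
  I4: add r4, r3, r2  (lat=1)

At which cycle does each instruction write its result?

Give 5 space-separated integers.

I0 mul r1: issue@1 deps=(None,None) exec_start@1 write@3
I1 mul r2: issue@2 deps=(None,None) exec_start@2 write@5
I2 mul r4: issue@3 deps=(None,1) exec_start@5 write@8
I3 mul r3: issue@4 deps=(0,0) exec_start@4 write@6
I4 add r4: issue@5 deps=(3,1) exec_start@6 write@7

Answer: 3 5 8 6 7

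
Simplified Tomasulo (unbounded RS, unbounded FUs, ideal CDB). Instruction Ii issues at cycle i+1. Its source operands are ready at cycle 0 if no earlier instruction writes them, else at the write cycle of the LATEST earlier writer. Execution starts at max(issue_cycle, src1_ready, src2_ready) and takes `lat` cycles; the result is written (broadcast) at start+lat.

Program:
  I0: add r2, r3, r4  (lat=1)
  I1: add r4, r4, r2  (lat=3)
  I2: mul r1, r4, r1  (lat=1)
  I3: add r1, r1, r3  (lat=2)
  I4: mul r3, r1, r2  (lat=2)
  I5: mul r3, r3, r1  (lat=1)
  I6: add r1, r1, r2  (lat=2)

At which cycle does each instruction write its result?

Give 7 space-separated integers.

Answer: 2 5 6 8 10 11 10

Derivation:
I0 add r2: issue@1 deps=(None,None) exec_start@1 write@2
I1 add r4: issue@2 deps=(None,0) exec_start@2 write@5
I2 mul r1: issue@3 deps=(1,None) exec_start@5 write@6
I3 add r1: issue@4 deps=(2,None) exec_start@6 write@8
I4 mul r3: issue@5 deps=(3,0) exec_start@8 write@10
I5 mul r3: issue@6 deps=(4,3) exec_start@10 write@11
I6 add r1: issue@7 deps=(3,0) exec_start@8 write@10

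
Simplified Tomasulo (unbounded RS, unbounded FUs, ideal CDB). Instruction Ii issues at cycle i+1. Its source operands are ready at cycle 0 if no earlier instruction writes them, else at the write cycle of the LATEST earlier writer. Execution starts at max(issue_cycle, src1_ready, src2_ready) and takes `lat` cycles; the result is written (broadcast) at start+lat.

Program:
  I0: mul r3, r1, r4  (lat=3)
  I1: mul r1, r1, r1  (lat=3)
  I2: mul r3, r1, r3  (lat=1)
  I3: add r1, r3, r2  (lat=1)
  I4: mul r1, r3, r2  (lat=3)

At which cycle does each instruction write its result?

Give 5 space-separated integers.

I0 mul r3: issue@1 deps=(None,None) exec_start@1 write@4
I1 mul r1: issue@2 deps=(None,None) exec_start@2 write@5
I2 mul r3: issue@3 deps=(1,0) exec_start@5 write@6
I3 add r1: issue@4 deps=(2,None) exec_start@6 write@7
I4 mul r1: issue@5 deps=(2,None) exec_start@6 write@9

Answer: 4 5 6 7 9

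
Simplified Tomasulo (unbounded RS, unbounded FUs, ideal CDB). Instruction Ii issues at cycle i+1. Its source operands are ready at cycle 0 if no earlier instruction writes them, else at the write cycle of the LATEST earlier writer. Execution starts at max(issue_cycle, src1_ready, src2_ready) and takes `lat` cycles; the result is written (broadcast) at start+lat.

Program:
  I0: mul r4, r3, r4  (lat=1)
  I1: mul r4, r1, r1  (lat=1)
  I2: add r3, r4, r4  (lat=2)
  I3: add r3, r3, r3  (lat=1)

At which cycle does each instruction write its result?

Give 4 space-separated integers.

I0 mul r4: issue@1 deps=(None,None) exec_start@1 write@2
I1 mul r4: issue@2 deps=(None,None) exec_start@2 write@3
I2 add r3: issue@3 deps=(1,1) exec_start@3 write@5
I3 add r3: issue@4 deps=(2,2) exec_start@5 write@6

Answer: 2 3 5 6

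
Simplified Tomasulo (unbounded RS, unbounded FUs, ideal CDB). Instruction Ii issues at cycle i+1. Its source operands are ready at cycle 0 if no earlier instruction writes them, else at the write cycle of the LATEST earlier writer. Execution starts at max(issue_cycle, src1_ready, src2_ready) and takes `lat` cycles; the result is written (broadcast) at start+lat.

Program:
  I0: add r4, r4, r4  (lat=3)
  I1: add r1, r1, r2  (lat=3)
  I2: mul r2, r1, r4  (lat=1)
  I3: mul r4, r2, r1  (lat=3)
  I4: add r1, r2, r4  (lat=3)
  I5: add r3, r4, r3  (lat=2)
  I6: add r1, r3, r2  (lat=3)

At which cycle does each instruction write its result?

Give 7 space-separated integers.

I0 add r4: issue@1 deps=(None,None) exec_start@1 write@4
I1 add r1: issue@2 deps=(None,None) exec_start@2 write@5
I2 mul r2: issue@3 deps=(1,0) exec_start@5 write@6
I3 mul r4: issue@4 deps=(2,1) exec_start@6 write@9
I4 add r1: issue@5 deps=(2,3) exec_start@9 write@12
I5 add r3: issue@6 deps=(3,None) exec_start@9 write@11
I6 add r1: issue@7 deps=(5,2) exec_start@11 write@14

Answer: 4 5 6 9 12 11 14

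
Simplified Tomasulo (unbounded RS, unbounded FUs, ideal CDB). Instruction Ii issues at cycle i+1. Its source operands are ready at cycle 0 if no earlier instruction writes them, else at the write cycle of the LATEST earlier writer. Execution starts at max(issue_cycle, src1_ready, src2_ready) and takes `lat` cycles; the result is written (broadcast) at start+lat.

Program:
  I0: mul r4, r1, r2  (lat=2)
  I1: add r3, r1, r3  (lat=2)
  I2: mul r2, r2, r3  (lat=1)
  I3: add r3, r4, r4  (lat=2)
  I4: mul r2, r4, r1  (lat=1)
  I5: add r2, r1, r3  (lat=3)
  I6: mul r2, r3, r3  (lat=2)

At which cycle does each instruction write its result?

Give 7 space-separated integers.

Answer: 3 4 5 6 6 9 9

Derivation:
I0 mul r4: issue@1 deps=(None,None) exec_start@1 write@3
I1 add r3: issue@2 deps=(None,None) exec_start@2 write@4
I2 mul r2: issue@3 deps=(None,1) exec_start@4 write@5
I3 add r3: issue@4 deps=(0,0) exec_start@4 write@6
I4 mul r2: issue@5 deps=(0,None) exec_start@5 write@6
I5 add r2: issue@6 deps=(None,3) exec_start@6 write@9
I6 mul r2: issue@7 deps=(3,3) exec_start@7 write@9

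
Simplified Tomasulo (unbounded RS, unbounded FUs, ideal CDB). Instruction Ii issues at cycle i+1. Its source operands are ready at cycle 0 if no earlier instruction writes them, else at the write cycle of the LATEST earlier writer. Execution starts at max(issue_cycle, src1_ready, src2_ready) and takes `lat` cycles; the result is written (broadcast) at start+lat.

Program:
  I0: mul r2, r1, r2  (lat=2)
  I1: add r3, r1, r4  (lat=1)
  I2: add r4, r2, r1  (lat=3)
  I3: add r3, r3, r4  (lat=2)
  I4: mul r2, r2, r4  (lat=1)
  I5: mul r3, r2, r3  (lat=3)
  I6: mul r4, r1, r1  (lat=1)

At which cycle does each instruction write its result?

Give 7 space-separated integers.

I0 mul r2: issue@1 deps=(None,None) exec_start@1 write@3
I1 add r3: issue@2 deps=(None,None) exec_start@2 write@3
I2 add r4: issue@3 deps=(0,None) exec_start@3 write@6
I3 add r3: issue@4 deps=(1,2) exec_start@6 write@8
I4 mul r2: issue@5 deps=(0,2) exec_start@6 write@7
I5 mul r3: issue@6 deps=(4,3) exec_start@8 write@11
I6 mul r4: issue@7 deps=(None,None) exec_start@7 write@8

Answer: 3 3 6 8 7 11 8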